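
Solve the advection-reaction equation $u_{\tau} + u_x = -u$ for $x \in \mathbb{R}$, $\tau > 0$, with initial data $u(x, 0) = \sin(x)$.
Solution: Substitute $u = e^{-\tau}w$.
Then $u_{\tau} = e^{-\tau}(w_{\tau} - w)$, $u_x = e^{-\tau}w_x$; substituting and dividing by $e^{-\tau}$, the lower-order terms cancel: $w_{\tau} + w_x = 0$ (standard advection equation).
Data for $w$: $w(x,0) = u(x,0) = \sin(x)$.
By characteristics ($dx/d\tau = 1$), $w(x,\tau) = f(x - \tau)$ with $f = w( \cdot , 0)$.
So $w(x,\tau) = \sin(x - \tau)$, and $u(x,\tau) = e^{-\tau}w(x,\tau)$.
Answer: $u(x, \tau) = - e^{-\tau} \sin(\tau - x)$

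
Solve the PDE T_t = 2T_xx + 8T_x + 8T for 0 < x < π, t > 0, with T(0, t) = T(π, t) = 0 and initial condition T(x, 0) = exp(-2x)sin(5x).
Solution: Substitute T = exp(-2x)u, i.e. u = exp(2x)T.
By the product rule, T_x = exp(-2x)(u_x - 2u), T_xx = exp(-2x)(u_xx - 4u_x + 4u), T_t = exp(-2x)u_t.
Substituting into the PDE and dividing by exp(-2x): u_t = 2(u_xx - 4u_x + 4u) + 8(u_x - 2u) + 8u.
The lower-order terms cancel, leaving the standard heat equation u_t = 2u_xx.
Initial data for u: u(x,0) = exp(2x)T(x,0) = sin(5x). The boundary conditions carry over: u(0,t) = u(π,t) = 0.
Solve for u:
  Using separation of variables u = X(x)G(t):
  Eigenfunctions: sin(nx), n = 1, 2, 3, ...
  General solution: u(x, t) = Σ c_n sin(nx) exp(-2n² t)
  Matching u(x,0) = sin(5x) term by term: c_5=1.
Hence u(x,t) = exp(-50t)sin(5x).
Transform back: T(x,t) = exp(-2x)u(x,t).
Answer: T(x, t) = exp(-50t)exp(-2x)sin(5x)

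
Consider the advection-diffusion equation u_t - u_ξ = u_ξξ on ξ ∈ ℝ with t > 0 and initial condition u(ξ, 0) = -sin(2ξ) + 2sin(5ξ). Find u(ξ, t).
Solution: Change to a moving frame: let η = ξ + t, σ = t and write u(ξ,t) = w(η,σ).
By the chain rule u_t = w_σ + w_η, u_ξ = w_η, u_ξξ = w_ηη.
Then u_t - u_ξ = w_σ: the advection term cancels and the PDE becomes the heat equation w_σ = w_ηη on η ∈ ℝ.
Initial data: w(η,0) = u(η,0) = -sin(2η) + 2sin(5η).
On η ∈ ℝ each mode satisfies (sin(nη))″ = -n² sin(nη), so exp(-n²σ) sin(nη) solves the heat equation; by superposition w(η,σ) = Σ c_n exp(-n²σ) sin(nη).
Reading off the coefficients: c_2=-1, c_5=2, so w(η,σ) = -exp(-4σ)sin(2η) + 2exp(-25σ)sin(5η).
Substituting back η = ξ + t, σ = t: u(ξ,t) = w(ξ + t, t).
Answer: u(ξ, t) = -exp(-4t)sin(2t + 2ξ) + 2exp(-25t)sin(5t + 5ξ)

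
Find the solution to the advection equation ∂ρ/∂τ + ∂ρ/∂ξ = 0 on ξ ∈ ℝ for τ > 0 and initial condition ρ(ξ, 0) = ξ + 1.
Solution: By method of characteristics (waves move right with speed 1):
Along characteristics ξ - τ = const, ρ is constant, so ρ(ξ,τ) = f(ξ - τ) with f = ρ(·, 0).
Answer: ρ(ξ, τ) = ξ - τ + 1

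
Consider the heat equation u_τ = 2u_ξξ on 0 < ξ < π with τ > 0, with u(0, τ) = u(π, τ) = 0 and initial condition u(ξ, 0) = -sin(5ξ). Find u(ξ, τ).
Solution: Separating variables: u = Σ c_n exp(-2n²τ) sin(nξ). From u(ξ,0) = -sin(5ξ): c_5=-1.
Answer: u(ξ, τ) = -exp(-50τ)sin(5ξ)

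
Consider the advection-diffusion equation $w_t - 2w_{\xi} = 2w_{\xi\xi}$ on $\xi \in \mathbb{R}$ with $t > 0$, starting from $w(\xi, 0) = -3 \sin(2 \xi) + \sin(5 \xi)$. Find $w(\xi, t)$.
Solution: Change to a moving frame: let $\eta = \xi + 2t$, $\sigma = t$ and write $w(\xi,t) = u(\eta,\sigma)$.
By the chain rule $w_t = u_{\sigma} + 2u_{\eta}$, $w_{\xi} = u_{\eta}$, $w_{\xi\xi} = u_{\eta\eta}$.
Then $w_t - 2w_{\xi} = u_{\sigma}$: the advection term cancels and the PDE becomes the heat equation $u_{\sigma} = 2u_{\eta\eta}$ on $\eta \in \mathbb{R}$.
Initial data: $u(\eta,0) = w(\eta,0) = -3 \sin(2 \eta) + \sin(5 \eta)$.
On $\eta \in \mathbb{R}$ each mode satisfies $(\sin(n\eta))'' = -n^2 \sin(n\eta)$, so $e^{-2n^2\sigma} \sin(n\eta)$ solves the heat equation; by superposition $u(\eta,\sigma) = \sum c_n e^{-2n^2\sigma} \sin(n\eta)$.
Reading off the coefficients: $c_2=-3, c_5=1$, so $u(\eta,\sigma) = -3 e^{-8 \sigma} \sin(2 \eta) + e^{-50 \sigma} \sin(5 \eta)$.
Substituting back $\eta = \xi + 2t$, $\sigma = t$: $w(\xi,t) = u(\xi + 2t, t)$.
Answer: $w(\xi, t) = -3 e^{-8 t} \sin(2 \xi + 4 t) + e^{-50 t} \sin(5 \xi + 10 t)$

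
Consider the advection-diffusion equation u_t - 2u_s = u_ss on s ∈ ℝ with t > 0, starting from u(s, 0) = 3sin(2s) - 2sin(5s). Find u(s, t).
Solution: Moving frame: η = s + 2t, σ = t, u = w(η,σ), so u_t = w_σ + 2w_η and u_ss = w_ηη.
Hence u_t - 2u_s = w_σ and the PDE becomes the heat equation w_σ = w_ηη on η ∈ ℝ.
Initial data: w(η,0) = u(η,0) = 3sin(2η) - 2sin(5η). Each mode sin(nη) decays as exp(-n²σ) on ℝ, so w(η,σ) = Σ c_n exp(-n²σ) sin(nη) with c_2=3, c_5=-2: w(η,σ) = 3exp(-4σ)sin(2η) - 2exp(-25σ)sin(5η).
Substituting back: u(s,t) = w(s + 2t, t).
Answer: u(s, t) = 3exp(-4t)sin(2s + 4t) - 2exp(-25t)sin(5s + 10t)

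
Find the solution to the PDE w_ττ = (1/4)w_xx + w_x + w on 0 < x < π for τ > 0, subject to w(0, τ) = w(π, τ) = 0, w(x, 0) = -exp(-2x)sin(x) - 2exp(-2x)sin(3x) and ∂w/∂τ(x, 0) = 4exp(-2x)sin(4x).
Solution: Substitute w = exp(-2x)u.
Then w_x = exp(-2x)(u_x - 2u), w_xx = exp(-2x)(u_xx - 4u_x + 4u), w_ττ = exp(-2x)u_ττ; substituting and dividing by exp(-2x), the lower-order terms cancel: u_ττ = (1/4)u_xx (standard wave equation).
Data for u: u(x,0) = exp(2x)w(x,0) = -sin(x) - 2sin(3x); u_τ(x,0) = exp(2x)w_τ(x,0) = 4sin(4x). The boundary conditions carry over: u(0,τ) = u(π,τ) = 0.
Separating variables: u = Σ [A_n cos(ω_n τ) + B_n sin(ω_n τ)] sin(nx), ω_n = n/2. From ICs (B_n = velocity coefficient / ω_n): A_1=-1, A_3=-2, B_4=2.
So u(x,τ) = -sin(x)cos(τ/2) - 2sin(3x)cos(3τ/2) + 2sin(4x)sin(2τ), and w(x,τ) = exp(-2x)u(x,τ).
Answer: w(x, τ) = -exp(-2x)sin(x)cos(τ/2) - 2exp(-2x)sin(3x)cos(3τ/2) + 2exp(-2x)sin(4x)sin(2τ)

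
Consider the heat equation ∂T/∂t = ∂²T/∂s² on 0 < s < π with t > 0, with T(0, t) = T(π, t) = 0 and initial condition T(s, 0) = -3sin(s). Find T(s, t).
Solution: Using separation of variables T = X(s)G(t):
Eigenfunctions: sin(ns), n = 1, 2, 3, ...
General solution: T(s, t) = Σ c_n sin(ns) exp(-n² t)
Matching T(s,0) = -3sin(s) term by term: c_1=-3.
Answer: T(s, t) = -3exp(-t)sin(s)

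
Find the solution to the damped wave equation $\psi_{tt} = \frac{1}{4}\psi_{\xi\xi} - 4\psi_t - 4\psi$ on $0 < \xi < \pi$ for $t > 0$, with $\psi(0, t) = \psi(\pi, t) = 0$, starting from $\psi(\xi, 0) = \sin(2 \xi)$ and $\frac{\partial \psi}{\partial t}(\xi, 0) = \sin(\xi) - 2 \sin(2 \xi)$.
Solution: Substitute $\psi = e^{-2t}u$.
Then $\psi_t = e^{-2t}(u_t - 2u)$, $\psi_{tt} = e^{-2t}(u_{tt} - 4u_t + 4u)$, $\psi_{\xi\xi} = e^{-2t}u_{\xi\xi}$; substituting and dividing by $e^{-2t}$, the lower-order terms cancel: $u_{tt} = \frac{1}{4}u_{\xi\xi}$ (standard wave equation).
Data for $u$: $u(\xi,0) = \psi(\xi,0) = \sin(2 \xi)$; $u_t(\xi,0) = \psi_t(\xi,0) + 2\psi(\xi,0) = \sin(\xi)$. The boundary conditions carry over: $u(0,t) = u(\pi,t) = 0$.
Separating variables: $u = \sum [A_n \cos(\omega_n t) + B_n \sin(\omega_n t)] \sin(n\xi)$, $\omega_n = n/2$. From ICs ($B_n$ = velocity coefficient / $\omega_n$): $A_2=1, B_1=2$.
So $u(\xi,t) = 2 \sin(t/2) \sin(\xi) + \sin(2 \xi) \cos(t)$, and $\psi(\xi,t) = e^{-2t}u(\xi,t)$.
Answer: $\psi(\xi, t) = 2 e^{-2 t} \sin(\xi) \sin(t/2) + e^{-2 t} \sin(2 \xi) \cos(t)$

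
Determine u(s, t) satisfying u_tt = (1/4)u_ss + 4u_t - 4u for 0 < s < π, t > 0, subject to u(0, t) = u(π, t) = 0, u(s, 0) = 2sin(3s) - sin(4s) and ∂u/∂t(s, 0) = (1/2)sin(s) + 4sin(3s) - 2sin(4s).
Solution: Substitute u = exp(2t)w.
Then u_t = exp(2t)(w_t + 2w), u_tt = exp(2t)(w_tt + 4w_t + 4w), u_ss = exp(2t)w_ss; substituting and dividing by exp(2t), the lower-order terms cancel: w_tt = (1/4)w_ss (standard wave equation).
Data for w: w(s,0) = u(s,0) = 2sin(3s) - sin(4s); w_t(s,0) = u_t(s,0) - 2u(s,0) = (1/2)sin(s). The boundary conditions carry over: w(0,t) = w(π,t) = 0.
Separating variables: w = Σ [A_n cos(ω_n t) + B_n sin(ω_n t)] sin(ns), ω_n = n/2. From ICs (B_n = velocity coefficient / ω_n): A_3=2, A_4=-1, B_1=1.
So w(s,t) = sin(s)sin(t/2) + 2sin(3s)cos(3t/2) - sin(4s)cos(2t), and u(s,t) = exp(2t)w(s,t).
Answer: u(s, t) = exp(2t)sin(s)sin(t/2) + 2exp(2t)sin(3s)cos(3t/2) - exp(2t)sin(4s)cos(2t)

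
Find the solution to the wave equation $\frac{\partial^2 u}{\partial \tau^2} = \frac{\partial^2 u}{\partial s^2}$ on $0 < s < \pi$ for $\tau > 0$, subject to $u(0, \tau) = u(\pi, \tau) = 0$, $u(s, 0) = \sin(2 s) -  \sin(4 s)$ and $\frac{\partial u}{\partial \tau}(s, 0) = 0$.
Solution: Using separation of variables $u = X(s)T(\tau)$:
Eigenfunctions: $\sin(ns)$, $n = 1, 2, 3, \ldots$
General solution: $u(s, \tau) = \sum [A_n \cos(n \tau) + B_n \sin(n \tau)] \sin(ns)$
From $u(s,0) = \sin(2 s) - \sin(4 s)$: $A_2=1, A_4=-1$. From $u_{\tau}(s,0) = 0$: all $B_n = 0$.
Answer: $u(s, \tau) = \sin(2 s) \cos(2 \tau) -  \sin(4 s) \cos(4 \tau)$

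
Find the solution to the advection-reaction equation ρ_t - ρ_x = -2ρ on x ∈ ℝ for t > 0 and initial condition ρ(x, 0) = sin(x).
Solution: Substitute ρ = exp(-2t)u.
Then ρ_t = exp(-2t)(u_t - 2u), ρ_x = exp(-2t)u_x; substituting and dividing by exp(-2t), the lower-order terms cancel: u_t - u_x = 0 (standard advection equation).
Data for u: u(x,0) = ρ(x,0) = sin(x).
By characteristics (dx/dt = -1), u(x,t) = f(x + t) with f = u(·, 0).
So u(x,t) = sin(t + x), and ρ(x,t) = exp(-2t)u(x,t).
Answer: ρ(x, t) = exp(-2t)sin(t + x)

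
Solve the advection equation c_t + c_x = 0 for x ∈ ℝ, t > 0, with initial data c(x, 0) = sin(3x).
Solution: By characteristics (dx/dt = 1), c(x,t) = f(x - t) with f = c(·, 0).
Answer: c(x, t) = -sin(3t - 3x)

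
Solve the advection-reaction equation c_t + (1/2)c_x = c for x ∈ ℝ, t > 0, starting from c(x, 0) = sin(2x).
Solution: Substitute c = exp(t)u, i.e. u = exp(-t)c.
By the product rule, c_t = exp(t)(u_t + u), c_x = exp(t)u_x.
Substituting into the PDE and dividing by exp(t): u_t + u + (1/2)u_x = u.
The lower-order terms cancel, leaving the standard advection equation u_t + (1/2)u_x = 0.
Initial data for u: u(x,0) = c(x,0) = sin(2x).
Solve for u:
  By method of characteristics (waves move right with speed 1/2):
  Along characteristics x - (1/2)t = const, u is constant, so u(x,t) = f(x - (1/2)t) with f = u(·, 0).
Hence u(x,t) = -sin(t - 2x).
Transform back: c(x,t) = exp(t)u(x,t).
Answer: c(x, t) = -exp(t)sin(t - 2x)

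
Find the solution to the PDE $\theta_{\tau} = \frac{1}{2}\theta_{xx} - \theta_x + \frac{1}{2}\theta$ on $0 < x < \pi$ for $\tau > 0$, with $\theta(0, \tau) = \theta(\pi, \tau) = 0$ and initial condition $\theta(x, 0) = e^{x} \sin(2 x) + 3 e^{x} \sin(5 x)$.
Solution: Substitute $\theta = e^{x}u$, i.e. $u = e^{-x}\theta$.
By the product rule, $\theta_x = e^{x}(u_x + u)$, $\theta_{xx} = e^{x}(u_{xx} + 2u_x + u)$, $\theta_{\tau} = e^{x}u_{\tau}$.
Substituting into the PDE and dividing by $e^{x}$: $u_{\tau} = \frac{1}{2}(u_{xx} + 2u_x + u) - (u_x + u) + \frac{1}{2}u$.
The lower-order terms cancel, leaving the standard heat equation $u_{\tau} = \frac{1}{2}u_{xx}$.
Initial data for $u$: $u(x,0) = e^{-x}\theta(x,0) = \sin(2 x) + 3 \sin(5 x)$. The boundary conditions carry over: $u(0,\tau) = u(\pi,\tau) = 0$.
Solve for $u$:
  Using separation of variables $u = X(x)G(\tau)$:
  Eigenfunctions: $\sin(nx)$, $n = 1, 2, 3, \ldots$
  General solution: $u(x, \tau) = \sum c_n \sin(nx) e^{-n^2 \tau/2}$
  Matching $u(x,0) = \sin(2 x) + 3 \sin(5 x)$ term by term: $c_2=1, c_5=3$.
Hence $u(x,\tau) = e^{-2 \tau} \sin(2 x) + 3 e^{-25 \tau/2} \sin(5 x)$.
Transform back: $\theta(x,\tau) = e^{x}u(x,\tau)$.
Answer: $\theta(x, \tau) = e^{-2 \tau} e^{x} \sin(2 x) + 3 e^{-25 \tau/2} e^{x} \sin(5 x)$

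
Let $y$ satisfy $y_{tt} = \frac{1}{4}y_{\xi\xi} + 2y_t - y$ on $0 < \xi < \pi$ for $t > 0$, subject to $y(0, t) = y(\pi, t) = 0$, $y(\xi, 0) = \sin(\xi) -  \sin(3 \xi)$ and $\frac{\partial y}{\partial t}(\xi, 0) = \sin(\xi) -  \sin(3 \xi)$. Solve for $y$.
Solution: Substitute $y = e^{t}u$.
Then $y_t = e^{t}(u_t + u)$, $y_{tt} = e^{t}(u_{tt} + 2u_t + u)$, $y_{\xi\xi} = e^{t}u_{\xi\xi}$; substituting and dividing by $e^{t}$, the lower-order terms cancel: $u_{tt} = \frac{1}{4}u_{\xi\xi}$ (standard wave equation).
Data for $u$: $u(\xi,0) = y(\xi,0) = \sin(\xi) - \sin(3 \xi)$; $u_t(\xi,0) = y_t(\xi,0) - y(\xi,0) = 0$. The boundary conditions carry over: $u(0,t) = u(\pi,t) = 0$.
Separating variables: $u = \sum [A_n \cos(\omega_n t) + B_n \sin(\omega_n t)] \sin(n\xi)$, $\omega_n = n/2$. From ICs: $A_1=1, A_3=-1$.
So $u(\xi,t) = \sin(\xi) \cos(t/2) - \sin(3 \xi) \cos(3 t/2)$, and $y(\xi,t) = e^{t}u(\xi,t)$.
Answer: $y(\xi, t) = e^{t} \sin(\xi) \cos(t/2) -  e^{t} \sin(3 \xi) \cos(3 t/2)$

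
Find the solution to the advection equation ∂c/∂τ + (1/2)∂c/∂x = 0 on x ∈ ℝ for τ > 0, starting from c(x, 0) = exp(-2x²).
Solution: By characteristics (dx/dτ = 1/2), c(x,τ) = f(x - (1/2)τ) with f = c(·, 0).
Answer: c(x, τ) = exp(-2(x - τ/2)²)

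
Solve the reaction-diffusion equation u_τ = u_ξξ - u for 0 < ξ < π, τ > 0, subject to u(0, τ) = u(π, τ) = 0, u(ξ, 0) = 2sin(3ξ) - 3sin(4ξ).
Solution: Substitute u = exp(-τ)w.
Then u_τ = exp(-τ)(w_τ - w), u_ξξ = exp(-τ)w_ξξ; substituting and dividing by exp(-τ), the lower-order terms cancel: w_τ = w_ξξ (standard heat equation).
Data for w: w(ξ,0) = u(ξ,0) = 2sin(3ξ) - 3sin(4ξ). The boundary conditions carry over: w(0,τ) = w(π,τ) = 0.
Separating variables: w = Σ c_n exp(-n²τ) sin(nξ). From w(ξ,0) = 2sin(3ξ) - 3sin(4ξ): c_3=2, c_4=-3.
So w(ξ,τ) = 2exp(-9τ)sin(3ξ) - 3exp(-16τ)sin(4ξ), and u(ξ,τ) = exp(-τ)w(ξ,τ).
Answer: u(ξ, τ) = 2exp(-10τ)sin(3ξ) - 3exp(-17τ)sin(4ξ)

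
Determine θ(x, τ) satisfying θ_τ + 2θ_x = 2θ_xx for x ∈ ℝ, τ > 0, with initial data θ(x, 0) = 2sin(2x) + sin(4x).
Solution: Moving frame: η = x - 2τ, σ = τ, θ = u(η,σ), so θ_τ = u_σ - 2u_η and θ_xx = u_ηη.
Hence θ_τ + 2θ_x = u_σ and the PDE becomes the heat equation u_σ = 2u_ηη on η ∈ ℝ.
Initial data: u(η,0) = θ(η,0) = 2sin(2η) + sin(4η). Each mode sin(nη) decays as exp(-2n²σ) on ℝ, so u(η,σ) = Σ c_n exp(-2n²σ) sin(nη) with c_2=2, c_4=1: u(η,σ) = 2exp(-8σ)sin(2η) + exp(-32σ)sin(4η).
Substituting back: θ(x,τ) = u(x - 2τ, τ).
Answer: θ(x, τ) = 2exp(-8τ)sin(2x - 4τ) + exp(-32τ)sin(4x - 8τ)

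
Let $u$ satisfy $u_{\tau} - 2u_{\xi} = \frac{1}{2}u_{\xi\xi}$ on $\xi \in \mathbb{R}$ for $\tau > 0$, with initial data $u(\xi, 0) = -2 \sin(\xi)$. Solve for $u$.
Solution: Change to a moving frame: let $\eta = \xi + 2\tau$, $\sigma = \tau$ and write $u(\xi,\tau) = w(\eta,\sigma)$.
By the chain rule $u_{\tau} = w_{\sigma} + 2w_{\eta}$, $u_{\xi} = w_{\eta}$, $u_{\xi\xi} = w_{\eta\eta}$.
Then $u_{\tau} - 2u_{\xi} = w_{\sigma}$: the advection term cancels and the PDE becomes the heat equation $w_{\sigma} = \frac{1}{2}w_{\eta\eta}$ on $\eta \in \mathbb{R}$.
Initial data: $w(\eta,0) = u(\eta,0) = -2 \sin(\eta)$.
On $\eta \in \mathbb{R}$ each mode satisfies $(\sin(n\eta))'' = -n^2 \sin(n\eta)$, so $e^{-n^2\sigma/2} \sin(n\eta)$ solves the heat equation; by superposition $w(\eta,\sigma) = \sum c_n e^{-n^2\sigma/2} \sin(n\eta)$.
Reading off the coefficients: $c_1=-2$, so $w(\eta,\sigma) = -2 e^{-\sigma/2} \sin(\eta)$.
Substituting back $\eta = \xi + 2\tau$, $\sigma = \tau$: $u(\xi,\tau) = w(\xi + 2\tau, \tau)$.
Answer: $u(\xi, \tau) = -2 e^{-\tau/2} \sin(2 \tau + \xi)$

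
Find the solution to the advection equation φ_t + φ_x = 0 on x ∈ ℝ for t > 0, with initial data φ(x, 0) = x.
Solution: By method of characteristics (waves move right with speed 1):
Along characteristics x - t = const, φ is constant, so φ(x,t) = f(x - t) with f = φ(·, 0).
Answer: φ(x, t) = -t + x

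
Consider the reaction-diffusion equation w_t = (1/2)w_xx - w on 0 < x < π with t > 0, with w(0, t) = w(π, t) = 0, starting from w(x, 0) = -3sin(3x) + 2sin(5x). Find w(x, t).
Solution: Substitute w = exp(-t)u.
Then w_t = exp(-t)(u_t - u), w_xx = exp(-t)u_xx; substituting and dividing by exp(-t), the lower-order terms cancel: u_t = (1/2)u_xx (standard heat equation).
Data for u: u(x,0) = w(x,0) = -3sin(3x) + 2sin(5x). The boundary conditions carry over: u(0,t) = u(π,t) = 0.
Separating variables: u = Σ c_n exp(-n²t/2) sin(nx). From u(x,0) = -3sin(3x) + 2sin(5x): c_3=-3, c_5=2.
So u(x,t) = -3exp(-9t/2)sin(3x) + 2exp(-25t/2)sin(5x), and w(x,t) = exp(-t)u(x,t).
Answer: w(x, t) = -3exp(-11t/2)sin(3x) + 2exp(-27t/2)sin(5x)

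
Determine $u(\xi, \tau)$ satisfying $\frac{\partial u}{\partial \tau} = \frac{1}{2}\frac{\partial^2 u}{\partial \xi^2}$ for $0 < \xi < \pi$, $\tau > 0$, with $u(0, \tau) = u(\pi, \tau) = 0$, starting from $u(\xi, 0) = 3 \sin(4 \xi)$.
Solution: Separating variables: $u = \sum c_n e^{-n^2\tau/2} \sin(n\xi)$. From $u(\xi,0) = 3 \sin(4 \xi)$: $c_4=3$.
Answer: $u(\xi, \tau) = 3 e^{-8 \tau} \sin(4 \xi)$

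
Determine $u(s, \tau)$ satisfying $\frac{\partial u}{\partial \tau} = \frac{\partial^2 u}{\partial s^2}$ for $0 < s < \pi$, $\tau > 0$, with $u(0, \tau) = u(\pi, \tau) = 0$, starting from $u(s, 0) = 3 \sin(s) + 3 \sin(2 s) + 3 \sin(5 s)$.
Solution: Separating variables: $u = \sum c_n e^{-n^2\tau} \sin(ns)$. From $u(s,0) = 3 \sin(s) + 3 \sin(2 s) + 3 \sin(5 s)$: $c_1=3, c_2=3, c_5=3$.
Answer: $u(s, \tau) = 3 e^{-\tau} \sin(s) + 3 e^{-4 \tau} \sin(2 s) + 3 e^{-25 \tau} \sin(5 s)$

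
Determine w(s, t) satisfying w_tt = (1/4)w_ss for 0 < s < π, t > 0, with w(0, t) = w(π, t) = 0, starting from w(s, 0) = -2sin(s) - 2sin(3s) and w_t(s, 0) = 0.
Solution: Using separation of variables w = X(s)T(t):
Eigenfunctions: sin(ns), n = 1, 2, 3, ...
General solution: w(s, t) = Σ [A_n cos(n t/2) + B_n sin(n t/2)] sin(ns)
From w(s,0) = -2sin(s) - 2sin(3s): A_1=-2, A_3=-2. From w_t(s,0) = 0: all B_n = 0.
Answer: w(s, t) = -2sin(s)cos(t/2) - 2sin(3s)cos(3t/2)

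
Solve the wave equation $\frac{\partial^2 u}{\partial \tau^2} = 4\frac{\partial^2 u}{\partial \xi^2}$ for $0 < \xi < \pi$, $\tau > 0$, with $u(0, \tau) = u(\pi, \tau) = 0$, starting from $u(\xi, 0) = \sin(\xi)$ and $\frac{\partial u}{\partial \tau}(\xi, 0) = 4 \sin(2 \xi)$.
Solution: Separating variables: $u = \sum [A_n \cos(\omega_n \tau) + B_n \sin(\omega_n \tau)] \sin(n\xi)$, $\omega_n = 2n$. From ICs ($B_n$ = velocity coefficient / $\omega_n$): $A_1=1, B_2=1$.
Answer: $u(\xi, \tau) = \sin(4 \tau) \sin(2 \xi) + \sin(\xi) \cos(2 \tau)$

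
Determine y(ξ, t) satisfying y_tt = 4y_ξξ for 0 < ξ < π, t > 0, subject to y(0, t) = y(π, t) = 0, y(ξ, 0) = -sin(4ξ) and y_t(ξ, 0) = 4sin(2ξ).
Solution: Using separation of variables y = X(ξ)T(t):
Eigenfunctions: sin(nξ), n = 1, 2, 3, ...
General solution: y(ξ, t) = Σ [A_n cos(2n t) + B_n sin(2n t)] sin(nξ)
From y(ξ,0) = -sin(4ξ): A_4=-1. From y_t(ξ,0) = 4sin(2ξ), using y_t(ξ,0) = Σ ω_n B_n sin(nξ) with ω_n = 2n: B_2 = 4/4 = 1.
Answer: y(ξ, t) = sin(4t)sin(2ξ) - sin(4ξ)cos(8t)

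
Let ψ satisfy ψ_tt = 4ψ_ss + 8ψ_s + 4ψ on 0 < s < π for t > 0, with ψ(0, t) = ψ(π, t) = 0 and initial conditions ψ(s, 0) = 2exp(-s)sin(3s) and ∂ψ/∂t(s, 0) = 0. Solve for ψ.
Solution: Substitute ψ = exp(-s)u.
Then ψ_s = exp(-s)(u_s - u), ψ_ss = exp(-s)(u_ss - 2u_s + u), ψ_tt = exp(-s)u_tt; substituting and dividing by exp(-s), the lower-order terms cancel: u_tt = 4u_ss (standard wave equation).
Data for u: u(s,0) = exp(s)ψ(s,0) = 2sin(3s); u_t(s,0) = exp(s)ψ_t(s,0) = 0. The boundary conditions carry over: u(0,t) = u(π,t) = 0.
Separating variables: u = Σ [A_n cos(ω_n t) + B_n sin(ω_n t)] sin(ns), ω_n = 2n. From ICs: A_3=2.
So u(s,t) = 2sin(3s)cos(6t), and ψ(s,t) = exp(-s)u(s,t).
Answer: ψ(s, t) = 2exp(-s)sin(3s)cos(6t)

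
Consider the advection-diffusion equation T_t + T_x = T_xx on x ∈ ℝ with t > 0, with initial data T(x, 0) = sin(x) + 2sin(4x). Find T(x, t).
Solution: Moving frame: η = x - t, σ = t, T = u(η,σ), so T_t = u_σ - u_η and T_xx = u_ηη.
Hence T_t + T_x = u_σ and the PDE becomes the heat equation u_σ = u_ηη on η ∈ ℝ.
Initial data: u(η,0) = T(η,0) = sin(η) + 2sin(4η). Each mode sin(nη) decays as exp(-n²σ) on ℝ, so u(η,σ) = Σ c_n exp(-n²σ) sin(nη) with c_1=1, c_4=2: u(η,σ) = exp(-σ)sin(η) + 2exp(-16σ)sin(4η).
Substituting back: T(x,t) = u(x - t, t).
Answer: T(x, t) = -exp(-t)sin(t - x) - 2exp(-16t)sin(4t - 4x)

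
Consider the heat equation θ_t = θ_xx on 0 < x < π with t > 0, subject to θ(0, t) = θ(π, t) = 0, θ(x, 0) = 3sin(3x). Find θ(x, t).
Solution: Separating variables: θ = Σ c_n exp(-n²t) sin(nx). From θ(x,0) = 3sin(3x): c_3=3.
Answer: θ(x, t) = 3exp(-9t)sin(3x)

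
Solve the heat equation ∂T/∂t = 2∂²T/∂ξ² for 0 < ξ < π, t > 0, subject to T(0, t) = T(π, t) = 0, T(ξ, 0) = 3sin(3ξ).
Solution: Separating variables: T = Σ c_n exp(-2n²t) sin(nξ). From T(ξ,0) = 3sin(3ξ): c_3=3.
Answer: T(ξ, t) = 3exp(-18t)sin(3ξ)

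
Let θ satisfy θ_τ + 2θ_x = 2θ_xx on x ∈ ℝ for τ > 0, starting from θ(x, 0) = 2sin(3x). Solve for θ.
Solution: Change to a moving frame: let η = x - 2τ, σ = τ and write θ(x,τ) = u(η,σ).
By the chain rule θ_τ = u_σ - 2u_η, θ_x = u_η, θ_xx = u_ηη.
Then θ_τ + 2θ_x = u_σ: the advection term cancels and the PDE becomes the heat equation u_σ = 2u_ηη on η ∈ ℝ.
Initial data: u(η,0) = θ(η,0) = 2sin(3η).
On η ∈ ℝ each mode satisfies (sin(nη))″ = -n² sin(nη), so exp(-2n²σ) sin(nη) solves the heat equation; by superposition u(η,σ) = Σ c_n exp(-2n²σ) sin(nη).
Reading off the coefficients: c_3=2, so u(η,σ) = 2exp(-18σ)sin(3η).
Substituting back η = x - 2τ, σ = τ: θ(x,τ) = u(x - 2τ, τ).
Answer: θ(x, τ) = 2exp(-18τ)sin(3x - 6τ)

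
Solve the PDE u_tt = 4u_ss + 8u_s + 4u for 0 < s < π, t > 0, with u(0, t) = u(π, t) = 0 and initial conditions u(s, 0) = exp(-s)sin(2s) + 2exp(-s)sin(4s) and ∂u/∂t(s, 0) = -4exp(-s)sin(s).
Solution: Substitute u = exp(-s)w, i.e. w = exp(s)u.
By the product rule, u_s = exp(-s)(w_s - w), u_ss = exp(-s)(w_ss - 2w_s + w), u_tt = exp(-s)w_tt.
Substituting into the PDE and dividing by exp(-s): w_tt = 4(w_ss - 2w_s + w) + 8(w_s - w) + 4w.
The lower-order terms cancel, leaving the standard wave equation w_tt = 4w_ss.
Initial data for w: w(s,0) = exp(s)u(s,0) = sin(2s) + 2sin(4s); w_t(s,0) = exp(s)u_t(s,0) = -4sin(s). The boundary conditions carry over: w(0,t) = w(π,t) = 0.
Solve for w:
  Using separation of variables w = X(s)T(t):
  Eigenfunctions: sin(ns), n = 1, 2, 3, ...
  General solution: w(s, t) = Σ [A_n cos(2n t) + B_n sin(2n t)] sin(ns)
  From w(s,0) = sin(2s) + 2sin(4s): A_2=1, A_4=2. From w_t(s,0) = -4sin(s), using w_t(s,0) = Σ ω_n B_n sin(ns) with ω_n = 2n: B_1 = (-4)/2 = -2.
Hence w(s,t) = -2sin(s)sin(2t) + sin(2s)cos(4t) + 2sin(4s)cos(8t).
Transform back: u(s,t) = exp(-s)w(s,t).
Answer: u(s, t) = -2exp(-s)sin(s)sin(2t) + exp(-s)sin(2s)cos(4t) + 2exp(-s)sin(4s)cos(8t)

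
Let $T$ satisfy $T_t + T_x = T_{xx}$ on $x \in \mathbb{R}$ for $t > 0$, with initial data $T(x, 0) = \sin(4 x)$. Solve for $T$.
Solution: Change to a moving frame: let $\eta = x - t$, $\sigma = t$ and write $T(x,t) = u(\eta,\sigma)$.
By the chain rule $T_t = u_{\sigma} - u_{\eta}$, $T_x = u_{\eta}$, $T_{xx} = u_{\eta\eta}$.
Then $T_t + T_x = u_{\sigma}$: the advection term cancels and the PDE becomes the heat equation $u_{\sigma} = u_{\eta\eta}$ on $\eta \in \mathbb{R}$.
Initial data: $u(\eta,0) = T(\eta,0) = \sin(4 \eta)$.
On $\eta \in \mathbb{R}$ each mode satisfies $(\sin(n\eta))'' = -n^2 \sin(n\eta)$, so $e^{-n^2\sigma} \sin(n\eta)$ solves the heat equation; by superposition $u(\eta,\sigma) = \sum c_n e^{-n^2\sigma} \sin(n\eta)$.
Reading off the coefficients: $c_4=1$, so $u(\eta,\sigma) = e^{-16 \sigma} \sin(4 \eta)$.
Substituting back $\eta = x - t$, $\sigma = t$: $T(x,t) = u(x - t, t)$.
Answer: $T(x, t) = - e^{-16 t} \sin(4 t - 4 x)$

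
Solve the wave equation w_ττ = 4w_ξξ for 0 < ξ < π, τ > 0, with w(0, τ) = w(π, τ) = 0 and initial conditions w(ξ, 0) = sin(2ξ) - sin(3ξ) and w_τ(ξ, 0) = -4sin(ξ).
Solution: Using separation of variables w = X(ξ)T(τ):
Eigenfunctions: sin(nξ), n = 1, 2, 3, ...
General solution: w(ξ, τ) = Σ [A_n cos(2n τ) + B_n sin(2n τ)] sin(nξ)
From w(ξ,0) = sin(2ξ) - sin(3ξ): A_2=1, A_3=-1. From w_τ(ξ,0) = -4sin(ξ), using w_τ(ξ,0) = Σ ω_n B_n sin(nξ) with ω_n = 2n: B_1 = (-4)/2 = -2.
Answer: w(ξ, τ) = -2sin(ξ)sin(2τ) + sin(2ξ)cos(4τ) - sin(3ξ)cos(6τ)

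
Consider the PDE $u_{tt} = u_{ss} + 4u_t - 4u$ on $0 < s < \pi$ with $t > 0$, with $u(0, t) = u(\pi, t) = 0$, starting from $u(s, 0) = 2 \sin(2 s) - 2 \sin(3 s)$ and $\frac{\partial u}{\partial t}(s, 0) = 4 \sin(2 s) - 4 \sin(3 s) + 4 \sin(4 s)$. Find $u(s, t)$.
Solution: Substitute $u = e^{2t}w$.
Then $u_t = e^{2t}(w_t + 2w)$, $u_{tt} = e^{2t}(w_{tt} + 4w_t + 4w)$, $u_{ss} = e^{2t}w_{ss}$; substituting and dividing by $e^{2t}$, the lower-order terms cancel: $w_{tt} = w_{ss}$ (standard wave equation).
Data for $w$: $w(s,0) = u(s,0) = 2 \sin(2 s) - 2 \sin(3 s)$; $w_t(s,0) = u_t(s,0) - 2u(s,0) = 4 \sin(4 s)$. The boundary conditions carry over: $w(0,t) = w(\pi,t) = 0$.
Separating variables: $w = \sum [A_n \cos(\omega_n t) + B_n \sin(\omega_n t)] \sin(ns)$, $\omega_n = n$. From ICs ($B_n$ = velocity coefficient / $\omega_n$): $A_2=2, A_3=-2, B_4=1$.
So $w(s,t) = 2 \sin(2 s) \cos(2 t) - 2 \sin(3 s) \cos(3 t) + \sin(4 s) \sin(4 t)$, and $u(s,t) = e^{2t}w(s,t)$.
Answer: $u(s, t) = 2 e^{2 t} \sin(2 s) \cos(2 t) - 2 e^{2 t} \sin(3 s) \cos(3 t) + e^{2 t} \sin(4 s) \sin(4 t)$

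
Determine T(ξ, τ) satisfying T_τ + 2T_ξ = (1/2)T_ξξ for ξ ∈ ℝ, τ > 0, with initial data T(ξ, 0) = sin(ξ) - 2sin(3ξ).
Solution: Change to a moving frame: let η = ξ - 2τ, σ = τ and write T(ξ,τ) = u(η,σ).
By the chain rule T_τ = u_σ - 2u_η, T_ξ = u_η, T_ξξ = u_ηη.
Then T_τ + 2T_ξ = u_σ: the advection term cancels and the PDE becomes the heat equation u_σ = (1/2)u_ηη on η ∈ ℝ.
Initial data: u(η,0) = T(η,0) = sin(η) - 2sin(3η).
On η ∈ ℝ each mode satisfies (sin(nη))″ = -n² sin(nη), so exp(-n²σ/2) sin(nη) solves the heat equation; by superposition u(η,σ) = Σ c_n exp(-n²σ/2) sin(nη).
Reading off the coefficients: c_1=1, c_3=-2, so u(η,σ) = exp(-σ/2)sin(η) - 2exp(-9σ/2)sin(3η).
Substituting back η = ξ - 2τ, σ = τ: T(ξ,τ) = u(ξ - 2τ, τ).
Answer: T(ξ, τ) = exp(-τ/2)sin(ξ - 2τ) - 2exp(-9τ/2)sin(3ξ - 6τ)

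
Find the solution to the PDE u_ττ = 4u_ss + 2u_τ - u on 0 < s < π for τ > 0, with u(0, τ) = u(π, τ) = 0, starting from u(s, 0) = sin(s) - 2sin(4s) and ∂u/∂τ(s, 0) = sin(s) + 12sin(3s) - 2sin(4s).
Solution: Substitute u = exp(τ)w.
Then u_τ = exp(τ)(w_τ + w), u_ττ = exp(τ)(w_ττ + 2w_τ + w), u_ss = exp(τ)w_ss; substituting and dividing by exp(τ), the lower-order terms cancel: w_ττ = 4w_ss (standard wave equation).
Data for w: w(s,0) = u(s,0) = sin(s) - 2sin(4s); w_τ(s,0) = u_τ(s,0) - u(s,0) = 12sin(3s). The boundary conditions carry over: w(0,τ) = w(π,τ) = 0.
Separating variables: w = Σ [A_n cos(ω_n τ) + B_n sin(ω_n τ)] sin(ns), ω_n = 2n. From ICs (B_n = velocity coefficient / ω_n): A_1=1, A_4=-2, B_3=2.
So w(s,τ) = sin(s)cos(2τ) + 2sin(3s)sin(6τ) - 2sin(4s)cos(8τ), and u(s,τ) = exp(τ)w(s,τ).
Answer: u(s, τ) = exp(τ)sin(s)cos(2τ) + 2exp(τ)sin(3s)sin(6τ) - 2exp(τ)sin(4s)cos(8τ)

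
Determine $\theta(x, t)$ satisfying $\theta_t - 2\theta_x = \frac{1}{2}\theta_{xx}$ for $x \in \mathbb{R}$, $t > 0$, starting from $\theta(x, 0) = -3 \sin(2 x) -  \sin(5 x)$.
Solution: Moving frame: $\eta = x + 2t$, $\sigma = t$, $\theta = u(\eta,\sigma)$, so $\theta_t = u_{\sigma} + 2u_{\eta}$ and $\theta_{xx} = u_{\eta\eta}$.
Hence $\theta_t - 2\theta_x = u_{\sigma}$ and the PDE becomes the heat equation $u_{\sigma} = \frac{1}{2}u_{\eta\eta}$ on $\eta \in \mathbb{R}$.
Initial data: $u(\eta,0) = \theta(\eta,0) = -3 \sin(2 \eta) - \sin(5 \eta)$. Each mode $\sin(n\eta)$ decays as $e^{-n^2\sigma/2}$ on $\mathbb{R}$, so $u(\eta,\sigma) = \sum c_n e^{-n^2\sigma/2} \sin(n\eta)$ with $c_2=-3, c_5=-1$: $u(\eta,\sigma) = -3 e^{-2 \sigma} \sin(2 \eta) - e^{-25 \sigma/2} \sin(5 \eta)$.
Substituting back: $\theta(x,t) = u(x + 2t, t)$.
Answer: $\theta(x, t) = -3 e^{-2 t} \sin(4 t + 2 x) -  e^{-25 t/2} \sin(10 t + 5 x)$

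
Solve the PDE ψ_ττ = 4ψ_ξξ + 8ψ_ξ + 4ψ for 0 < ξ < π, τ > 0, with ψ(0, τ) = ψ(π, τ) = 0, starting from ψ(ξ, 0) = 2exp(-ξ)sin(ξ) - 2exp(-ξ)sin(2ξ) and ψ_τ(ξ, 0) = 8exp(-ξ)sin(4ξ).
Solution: Substitute ψ = exp(-ξ)u, i.e. u = exp(ξ)ψ.
By the product rule, ψ_ξ = exp(-ξ)(u_ξ - u), ψ_ξξ = exp(-ξ)(u_ξξ - 2u_ξ + u), ψ_ττ = exp(-ξ)u_ττ.
Substituting into the PDE and dividing by exp(-ξ): u_ττ = 4(u_ξξ - 2u_ξ + u) + 8(u_ξ - u) + 4u.
The lower-order terms cancel, leaving the standard wave equation u_ττ = 4u_ξξ.
Initial data for u: u(ξ,0) = exp(ξ)ψ(ξ,0) = 2sin(ξ) - 2sin(2ξ); u_τ(ξ,0) = exp(ξ)ψ_τ(ξ,0) = 8sin(4ξ). The boundary conditions carry over: u(0,τ) = u(π,τ) = 0.
Solve for u:
  Using separation of variables u = X(ξ)T(τ):
  Eigenfunctions: sin(nξ), n = 1, 2, 3, ...
  General solution: u(ξ, τ) = Σ [A_n cos(2n τ) + B_n sin(2n τ)] sin(nξ)
  From u(ξ,0) = 2sin(ξ) - 2sin(2ξ): A_1=2, A_2=-2. From u_τ(ξ,0) = 8sin(4ξ), using u_τ(ξ,0) = Σ ω_n B_n sin(nξ) with ω_n = 2n: B_4 = 8/8 = 1.
Hence u(ξ,τ) = 2sin(ξ)cos(2τ) - 2sin(2ξ)cos(4τ) + sin(4ξ)sin(8τ).
Transform back: ψ(ξ,τ) = exp(-ξ)u(ξ,τ).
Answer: ψ(ξ, τ) = 2exp(-ξ)sin(ξ)cos(2τ) - 2exp(-ξ)sin(2ξ)cos(4τ) + exp(-ξ)sin(4ξ)sin(8τ)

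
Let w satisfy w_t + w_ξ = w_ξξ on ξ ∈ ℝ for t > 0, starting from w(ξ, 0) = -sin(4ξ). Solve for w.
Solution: Change to a moving frame: let η = ξ - t, σ = t and write w(ξ,t) = u(η,σ).
By the chain rule w_t = u_σ - u_η, w_ξ = u_η, w_ξξ = u_ηη.
Then w_t + w_ξ = u_σ: the advection term cancels and the PDE becomes the heat equation u_σ = u_ηη on η ∈ ℝ.
Initial data: u(η,0) = w(η,0) = -sin(4η).
On η ∈ ℝ each mode satisfies (sin(nη))″ = -n² sin(nη), so exp(-n²σ) sin(nη) solves the heat equation; by superposition u(η,σ) = Σ c_n exp(-n²σ) sin(nη).
Reading off the coefficients: c_4=-1, so u(η,σ) = -exp(-16σ)sin(4η).
Substituting back η = ξ - t, σ = t: w(ξ,t) = u(ξ - t, t).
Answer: w(ξ, t) = exp(-16t)sin(4t - 4ξ)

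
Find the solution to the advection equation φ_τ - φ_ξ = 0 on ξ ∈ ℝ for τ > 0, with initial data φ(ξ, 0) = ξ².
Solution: By method of characteristics (waves move left with speed 1):
Along characteristics ξ + τ = const, φ is constant, so φ(ξ,τ) = f(ξ + τ) with f = φ(·, 0).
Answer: φ(ξ, τ) = ξ² + 2ξτ + τ²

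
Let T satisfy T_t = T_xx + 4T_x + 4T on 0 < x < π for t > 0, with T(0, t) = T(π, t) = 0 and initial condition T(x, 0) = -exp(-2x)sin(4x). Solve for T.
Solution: Substitute T = exp(-2x)u, i.e. u = exp(2x)T.
By the product rule, T_x = exp(-2x)(u_x - 2u), T_xx = exp(-2x)(u_xx - 4u_x + 4u), T_t = exp(-2x)u_t.
Substituting into the PDE and dividing by exp(-2x): u_t = (u_xx - 4u_x + 4u) + 4(u_x - 2u) + 4u.
The lower-order terms cancel, leaving the standard heat equation u_t = u_xx.
Initial data for u: u(x,0) = exp(2x)T(x,0) = -sin(4x). The boundary conditions carry over: u(0,t) = u(π,t) = 0.
Solve for u:
  Using separation of variables u = X(x)G(t):
  Eigenfunctions: sin(nx), n = 1, 2, 3, ...
  General solution: u(x, t) = Σ c_n sin(nx) exp(-n² t)
  Matching u(x,0) = -sin(4x) term by term: c_4=-1.
Hence u(x,t) = -exp(-16t)sin(4x).
Transform back: T(x,t) = exp(-2x)u(x,t).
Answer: T(x, t) = -exp(-16t)exp(-2x)sin(4x)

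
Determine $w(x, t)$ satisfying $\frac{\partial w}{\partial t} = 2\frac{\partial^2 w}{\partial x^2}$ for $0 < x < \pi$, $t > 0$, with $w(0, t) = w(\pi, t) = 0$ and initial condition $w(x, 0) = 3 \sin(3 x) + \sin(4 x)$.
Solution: Separating variables: $w = \sum c_n e^{-2n^2t} \sin(nx)$. From $w(x,0) = 3 \sin(3 x) + \sin(4 x)$: $c_3=3, c_4=1$.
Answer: $w(x, t) = 3 e^{-18 t} \sin(3 x) + e^{-32 t} \sin(4 x)$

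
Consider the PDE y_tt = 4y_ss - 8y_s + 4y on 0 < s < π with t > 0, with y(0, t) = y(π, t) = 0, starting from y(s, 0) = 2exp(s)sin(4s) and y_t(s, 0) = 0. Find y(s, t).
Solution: Substitute y = exp(s)u, i.e. u = exp(-s)y.
By the product rule, y_s = exp(s)(u_s + u), y_ss = exp(s)(u_ss + 2u_s + u), y_tt = exp(s)u_tt.
Substituting into the PDE and dividing by exp(s): u_tt = 4(u_ss + 2u_s + u) - 8(u_s + u) + 4u.
The lower-order terms cancel, leaving the standard wave equation u_tt = 4u_ss.
Initial data for u: u(s,0) = exp(-s)y(s,0) = 2sin(4s); u_t(s,0) = exp(-s)y_t(s,0) = 0. The boundary conditions carry over: u(0,t) = u(π,t) = 0.
Solve for u:
  Using separation of variables u = X(s)T(t):
  Eigenfunctions: sin(ns), n = 1, 2, 3, ...
  General solution: u(s, t) = Σ [A_n cos(2n t) + B_n sin(2n t)] sin(ns)
  From u(s,0) = 2sin(4s): A_4=2. From u_t(s,0) = 0: all B_n = 0.
Hence u(s,t) = 2sin(4s)cos(8t).
Transform back: y(s,t) = exp(s)u(s,t).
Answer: y(s, t) = 2exp(s)sin(4s)cos(8t)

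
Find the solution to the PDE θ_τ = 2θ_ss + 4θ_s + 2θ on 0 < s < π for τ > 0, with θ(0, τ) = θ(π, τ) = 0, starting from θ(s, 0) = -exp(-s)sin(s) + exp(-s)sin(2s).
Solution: Substitute θ = exp(-s)u, i.e. u = exp(s)θ.
By the product rule, θ_s = exp(-s)(u_s - u), θ_ss = exp(-s)(u_ss - 2u_s + u), θ_τ = exp(-s)u_τ.
Substituting into the PDE and dividing by exp(-s): u_τ = 2(u_ss - 2u_s + u) + 4(u_s - u) + 2u.
The lower-order terms cancel, leaving the standard heat equation u_τ = 2u_ss.
Initial data for u: u(s,0) = exp(s)θ(s,0) = -sin(s) + sin(2s). The boundary conditions carry over: u(0,τ) = u(π,τ) = 0.
Solve for u:
  Using separation of variables u = X(s)G(τ):
  Eigenfunctions: sin(ns), n = 1, 2, 3, ...
  General solution: u(s, τ) = Σ c_n sin(ns) exp(-2n² τ)
  Matching u(s,0) = -sin(s) + sin(2s) term by term: c_1=-1, c_2=1.
Hence u(s,τ) = -exp(-2τ)sin(s) + exp(-8τ)sin(2s).
Transform back: θ(s,τ) = exp(-s)u(s,τ).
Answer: θ(s, τ) = -exp(-s)exp(-2τ)sin(s) + exp(-s)exp(-8τ)sin(2s)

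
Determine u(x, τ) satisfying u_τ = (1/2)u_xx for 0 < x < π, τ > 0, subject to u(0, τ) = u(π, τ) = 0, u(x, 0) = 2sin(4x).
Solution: Separating variables: u = Σ c_n exp(-n²τ/2) sin(nx). From u(x,0) = 2sin(4x): c_4=2.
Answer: u(x, τ) = 2exp(-8τ)sin(4x)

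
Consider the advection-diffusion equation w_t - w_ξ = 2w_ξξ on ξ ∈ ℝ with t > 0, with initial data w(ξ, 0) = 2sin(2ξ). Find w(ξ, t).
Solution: Moving frame: η = ξ + t, σ = t, w = u(η,σ), so w_t = u_σ + u_η and w_ξξ = u_ηη.
Hence w_t - w_ξ = u_σ and the PDE becomes the heat equation u_σ = 2u_ηη on η ∈ ℝ.
Initial data: u(η,0) = w(η,0) = 2sin(2η). Each mode sin(nη) decays as exp(-2n²σ) on ℝ, so u(η,σ) = Σ c_n exp(-2n²σ) sin(nη) with c_2=2: u(η,σ) = 2exp(-8σ)sin(2η).
Substituting back: w(ξ,t) = u(ξ + t, t).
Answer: w(ξ, t) = 2exp(-8t)sin(2t + 2ξ)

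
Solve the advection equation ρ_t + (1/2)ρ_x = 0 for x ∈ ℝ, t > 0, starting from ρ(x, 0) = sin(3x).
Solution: By characteristics (dx/dt = 1/2), ρ(x,t) = f(x - (1/2)t) with f = ρ(·, 0).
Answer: ρ(x, t) = -sin(3t/2 - 3x)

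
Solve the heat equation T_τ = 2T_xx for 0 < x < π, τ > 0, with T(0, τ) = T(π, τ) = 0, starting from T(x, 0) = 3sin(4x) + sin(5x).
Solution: Separating variables: T = Σ c_n exp(-2n²τ) sin(nx). From T(x,0) = 3sin(4x) + sin(5x): c_4=3, c_5=1.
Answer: T(x, τ) = 3exp(-32τ)sin(4x) + exp(-50τ)sin(5x)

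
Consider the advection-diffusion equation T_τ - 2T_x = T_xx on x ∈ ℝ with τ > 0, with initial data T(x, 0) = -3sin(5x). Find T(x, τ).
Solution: Change to a moving frame: let η = x + 2τ, σ = τ and write T(x,τ) = u(η,σ).
By the chain rule T_τ = u_σ + 2u_η, T_x = u_η, T_xx = u_ηη.
Then T_τ - 2T_x = u_σ: the advection term cancels and the PDE becomes the heat equation u_σ = u_ηη on η ∈ ℝ.
Initial data: u(η,0) = T(η,0) = -3sin(5η).
On η ∈ ℝ each mode satisfies (sin(nη))″ = -n² sin(nη), so exp(-n²σ) sin(nη) solves the heat equation; by superposition u(η,σ) = Σ c_n exp(-n²σ) sin(nη).
Reading off the coefficients: c_5=-3, so u(η,σ) = -3exp(-25σ)sin(5η).
Substituting back η = x + 2τ, σ = τ: T(x,τ) = u(x + 2τ, τ).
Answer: T(x, τ) = -3exp(-25τ)sin(5x + 10τ)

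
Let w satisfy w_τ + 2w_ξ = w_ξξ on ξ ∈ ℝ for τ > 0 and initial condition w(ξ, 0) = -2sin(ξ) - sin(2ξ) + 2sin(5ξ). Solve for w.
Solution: Moving frame: η = ξ - 2τ, σ = τ, w = u(η,σ), so w_τ = u_σ - 2u_η and w_ξξ = u_ηη.
Hence w_τ + 2w_ξ = u_σ and the PDE becomes the heat equation u_σ = u_ηη on η ∈ ℝ.
Initial data: u(η,0) = w(η,0) = -2sin(η) - sin(2η) + 2sin(5η). Each mode sin(nη) decays as exp(-n²σ) on ℝ, so u(η,σ) = Σ c_n exp(-n²σ) sin(nη) with c_1=-2, c_2=-1, c_5=2: u(η,σ) = -2exp(-σ)sin(η) - exp(-4σ)sin(2η) + 2exp(-25σ)sin(5η).
Substituting back: w(ξ,τ) = u(ξ - 2τ, τ).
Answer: w(ξ, τ) = -2exp(-τ)sin(ξ - 2τ) - exp(-4τ)sin(2ξ - 4τ) + 2exp(-25τ)sin(5ξ - 10τ)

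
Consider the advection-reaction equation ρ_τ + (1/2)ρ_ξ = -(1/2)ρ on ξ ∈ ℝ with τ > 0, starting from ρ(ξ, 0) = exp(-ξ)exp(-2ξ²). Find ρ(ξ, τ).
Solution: Substitute ρ = exp(-ξ)u.
Then ρ_ξ = exp(-ξ)(u_ξ - u), ρ_τ = exp(-ξ)u_τ; substituting and dividing by exp(-ξ), the lower-order terms cancel: u_τ + (1/2)u_ξ = 0 (standard advection equation).
Data for u: u(ξ,0) = exp(ξ)ρ(ξ,0) = exp(-2ξ²).
By characteristics (dξ/dτ = 1/2), u(ξ,τ) = f(ξ - (1/2)τ) with f = u(·, 0).
So u(ξ,τ) = exp(-2(ξ - τ/2)²), and ρ(ξ,τ) = exp(-ξ)u(ξ,τ).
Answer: ρ(ξ, τ) = exp(-ξ)exp(-2(ξ - τ/2)²)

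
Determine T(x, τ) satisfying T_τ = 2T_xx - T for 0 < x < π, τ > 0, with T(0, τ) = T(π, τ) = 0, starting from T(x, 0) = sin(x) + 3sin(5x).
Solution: Substitute T = exp(-τ)u.
Then T_τ = exp(-τ)(u_τ - u), T_xx = exp(-τ)u_xx; substituting and dividing by exp(-τ), the lower-order terms cancel: u_τ = 2u_xx (standard heat equation).
Data for u: u(x,0) = T(x,0) = sin(x) + 3sin(5x). The boundary conditions carry over: u(0,τ) = u(π,τ) = 0.
Separating variables: u = Σ c_n exp(-2n²τ) sin(nx). From u(x,0) = sin(x) + 3sin(5x): c_1=1, c_5=3.
So u(x,τ) = exp(-2τ)sin(x) + 3exp(-50τ)sin(5x), and T(x,τ) = exp(-τ)u(x,τ).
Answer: T(x, τ) = exp(-3τ)sin(x) + 3exp(-51τ)sin(5x)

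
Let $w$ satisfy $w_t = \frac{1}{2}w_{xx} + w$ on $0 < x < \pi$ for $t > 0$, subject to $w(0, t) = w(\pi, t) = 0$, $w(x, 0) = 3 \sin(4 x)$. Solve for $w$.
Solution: Substitute $w = e^{t}u$.
Then $w_t = e^{t}(u_t + u)$, $w_{xx} = e^{t}u_{xx}$; substituting and dividing by $e^{t}$, the lower-order terms cancel: $u_t = \frac{1}{2}u_{xx}$ (standard heat equation).
Data for $u$: $u(x,0) = w(x,0) = 3 \sin(4 x)$. The boundary conditions carry over: $u(0,t) = u(\pi,t) = 0$.
Separating variables: $u = \sum c_n e^{-n^2t/2} \sin(nx)$. From $u(x,0) = 3 \sin(4 x)$: $c_4=3$.
So $u(x,t) = 3 e^{-8 t} \sin(4 x)$, and $w(x,t) = e^{t}u(x,t)$.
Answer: $w(x, t) = 3 e^{-7 t} \sin(4 x)$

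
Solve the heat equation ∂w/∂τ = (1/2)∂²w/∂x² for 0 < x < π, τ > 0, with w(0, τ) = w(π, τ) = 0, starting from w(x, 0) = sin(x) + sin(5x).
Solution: Separating variables: w = Σ c_n exp(-n²τ/2) sin(nx). From w(x,0) = sin(x) + sin(5x): c_1=1, c_5=1.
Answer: w(x, τ) = exp(-τ/2)sin(x) + exp(-25τ/2)sin(5x)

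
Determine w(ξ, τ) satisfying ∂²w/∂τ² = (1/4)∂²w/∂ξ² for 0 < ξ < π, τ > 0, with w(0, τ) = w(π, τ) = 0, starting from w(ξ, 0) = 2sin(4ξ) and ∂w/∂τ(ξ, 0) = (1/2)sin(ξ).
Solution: Using separation of variables w = X(ξ)T(τ):
Eigenfunctions: sin(nξ), n = 1, 2, 3, ...
General solution: w(ξ, τ) = Σ [A_n cos(n τ/2) + B_n sin(n τ/2)] sin(nξ)
From w(ξ,0) = 2sin(4ξ): A_4=2. From w_τ(ξ,0) = (1/2)sin(ξ), using w_τ(ξ,0) = Σ ω_n B_n sin(nξ) with ω_n = n/2: B_1 = (1/2)/(1/2) = 1.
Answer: w(ξ, τ) = sin(ξ)sin(τ/2) + 2sin(4ξ)cos(2τ)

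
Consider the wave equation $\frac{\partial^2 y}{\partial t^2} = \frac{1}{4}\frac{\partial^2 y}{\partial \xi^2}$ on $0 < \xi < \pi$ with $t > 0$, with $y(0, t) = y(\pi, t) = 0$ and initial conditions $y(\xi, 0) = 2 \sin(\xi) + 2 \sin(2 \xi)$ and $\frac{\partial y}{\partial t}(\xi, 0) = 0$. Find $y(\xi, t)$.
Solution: Using separation of variables $y = X(\xi)T(t)$:
Eigenfunctions: $\sin(n\xi)$, $n = 1, 2, 3, \ldots$
General solution: $y(\xi, t) = \sum [A_n \cos(n t/2) + B_n \sin(n t/2)] \sin(n\xi)$
From $y(\xi,0) = 2 \sin(\xi) + 2 \sin(2 \xi)$: $A_1=2, A_2=2$. From $y_t(\xi,0) = 0$: all $B_n = 0$.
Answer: $y(\xi, t) = 2 \sin(\xi) \cos(t/2) + 2 \sin(2 \xi) \cos(t)$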